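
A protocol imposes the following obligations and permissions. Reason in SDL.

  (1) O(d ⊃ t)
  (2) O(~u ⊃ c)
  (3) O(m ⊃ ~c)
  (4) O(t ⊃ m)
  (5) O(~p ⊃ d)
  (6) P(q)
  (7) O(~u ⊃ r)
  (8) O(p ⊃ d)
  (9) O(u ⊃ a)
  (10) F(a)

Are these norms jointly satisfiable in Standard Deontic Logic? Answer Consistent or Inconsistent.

Inconsistent

By case analysis on ~p: premise 5 gives O(~p ⊃ d) and premise 8 gives O(p ⊃ d), so O(d) either way.
Applying K to premise 1 (O(d ⊃ t)) and O(d) yields O(t).
With premise 4, O(t ⊃ m), the K-axiom yields O(m).
From O(m) and premise 3, O(m ⊃ ~c), we obtain O(~c).
The contrapositive of premise 2 (O(~u ⊃ c)) is O(~c ⊃ u), and O(~c) is already established, so O(u).
From O(u) and premise 9, O(u ⊃ a), we obtain O(a).
But premise 10, F(a), means O(~a).
We now have both O(a) and O(~a) — a is simultaneously obligatory and forbidden, violating the D-axiom.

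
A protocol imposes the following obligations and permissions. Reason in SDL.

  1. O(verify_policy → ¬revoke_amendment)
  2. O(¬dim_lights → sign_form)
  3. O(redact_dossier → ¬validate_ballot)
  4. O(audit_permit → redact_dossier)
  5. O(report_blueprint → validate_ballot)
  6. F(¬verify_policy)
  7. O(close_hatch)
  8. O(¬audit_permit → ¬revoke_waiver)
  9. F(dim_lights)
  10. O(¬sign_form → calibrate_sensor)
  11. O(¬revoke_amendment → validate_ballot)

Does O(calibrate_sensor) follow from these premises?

No

Premise 10 is O(¬sign_form → calibrate_sensor), but O(¬sign_form) is not derivable from the premises, so it does not yield O(calibrate_sensor).
No other premise forces O(calibrate_sensor). An ideal world satisfying every premise can still have calibrate_sensor false, so O(calibrate_sensor) is not derivable.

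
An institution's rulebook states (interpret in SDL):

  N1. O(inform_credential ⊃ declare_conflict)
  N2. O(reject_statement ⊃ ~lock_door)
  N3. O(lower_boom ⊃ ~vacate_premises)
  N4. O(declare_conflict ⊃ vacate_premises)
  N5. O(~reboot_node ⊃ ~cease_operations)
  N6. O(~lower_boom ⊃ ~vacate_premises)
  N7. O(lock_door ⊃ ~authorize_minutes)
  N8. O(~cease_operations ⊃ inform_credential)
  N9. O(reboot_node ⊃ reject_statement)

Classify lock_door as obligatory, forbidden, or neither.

By case analysis on lower_boom: premise 3 gives O(lower_boom ⊃ ~vacate_premises) and premise 6 gives O(~lower_boom ⊃ ~vacate_premises), so O(~vacate_premises) either way.
The contrapositive of premise 4 (O(declare_conflict ⊃ vacate_premises)) is O(~vacate_premises ⊃ ~declare_conflict), and O(~vacate_premises) is already established, so O(~declare_conflict).
The contrapositive of premise 1 (O(inform_credential ⊃ declare_conflict)) is O(~declare_conflict ⊃ ~inform_credential), and O(~declare_conflict) is already established, so O(~inform_credential).
Premise 8 is O(~cease_operations ⊃ inform_credential); contrapositively O(~inform_credential ⊃ cease_operations). Since O(~inform_credential) holds, K gives O(cease_operations).
The contrapositive of premise 5 (O(~reboot_node ⊃ ~cease_operations)) is O(cease_operations ⊃ reboot_node), and O(cease_operations) is already established, so O(reboot_node).
From O(reboot_node) and premise 9, O(reboot_node ⊃ reject_statement), we obtain O(reject_statement).
From O(reject_statement) and premise 2, O(reject_statement ⊃ ~lock_door), we obtain O(~lock_door).
Premise 7 does not contribute to this derivation.
Thus O(~lock_door), which is F(lock_door): lock_door is forbidden.

Forbidden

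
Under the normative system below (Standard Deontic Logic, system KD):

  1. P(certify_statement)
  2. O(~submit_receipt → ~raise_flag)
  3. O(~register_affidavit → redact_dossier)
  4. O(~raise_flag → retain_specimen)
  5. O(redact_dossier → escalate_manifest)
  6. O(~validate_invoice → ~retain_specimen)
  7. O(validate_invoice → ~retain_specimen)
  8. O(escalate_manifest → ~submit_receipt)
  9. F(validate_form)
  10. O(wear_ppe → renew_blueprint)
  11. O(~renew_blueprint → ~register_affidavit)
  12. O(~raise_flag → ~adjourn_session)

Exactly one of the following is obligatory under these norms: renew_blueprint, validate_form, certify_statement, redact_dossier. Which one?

By case analysis on validate_invoice: premise 7 gives O(validate_invoice → ~retain_specimen) and premise 6 gives O(~validate_invoice → ~retain_specimen), so O(~retain_specimen) either way.
Premise 4, O(~raise_flag → retain_specimen), contraposes to O(~retain_specimen → raise_flag); with O(~retain_specimen) we get O(raise_flag).
Premise 2 is O(~submit_receipt → ~raise_flag); contrapositively O(raise_flag → submit_receipt). Since O(raise_flag) holds, K gives O(submit_receipt).
The contrapositive of premise 8 (O(escalate_manifest → ~submit_receipt)) is O(submit_receipt → ~escalate_manifest), and O(submit_receipt) is already established, so O(~escalate_manifest).
Premise 5, O(redact_dossier → escalate_manifest), contraposes to O(~escalate_manifest → ~redact_dossier); with O(~escalate_manifest) we get O(~redact_dossier).
Premise 3, O(~register_affidavit → redact_dossier), contraposes to O(~redact_dossier → register_affidavit); with O(~redact_dossier) we get O(register_affidavit).
Premise 11, O(~renew_blueprint → ~register_affidavit), contraposes to O(register_affidavit → renew_blueprint); with O(register_affidavit) we get O(renew_blueprint).
So O(renew_blueprint) holds — renew_blueprint is obligatory. None of the other listed options is made obligatory by any chain of premises.

renew_blueprint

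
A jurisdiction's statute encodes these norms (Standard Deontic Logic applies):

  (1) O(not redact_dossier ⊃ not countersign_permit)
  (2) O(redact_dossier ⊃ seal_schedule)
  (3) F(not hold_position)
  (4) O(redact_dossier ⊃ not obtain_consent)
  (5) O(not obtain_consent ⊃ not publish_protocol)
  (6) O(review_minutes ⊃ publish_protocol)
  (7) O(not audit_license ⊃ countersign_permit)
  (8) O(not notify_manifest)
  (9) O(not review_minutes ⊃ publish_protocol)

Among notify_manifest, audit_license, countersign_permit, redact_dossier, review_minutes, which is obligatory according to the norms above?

audit_license

Premises 9 and 6 cover both cases: O(not review_minutes ⊃ publish_protocol) and O(review_minutes ⊃ publish_protocol). Since not review_minutes ∨ review_minutes is a tautology, O(publish_protocol) follows.
Premise 5, O(not obtain_consent ⊃ not publish_protocol), contraposes to O(publish_protocol ⊃ obtain_consent); with O(publish_protocol) we get O(obtain_consent).
Premise 4, O(redact_dossier ⊃ not obtain_consent), contraposes to O(obtain_consent ⊃ not redact_dossier); with O(obtain_consent) we get O(not redact_dossier).
Premise 1 is O(not redact_dossier ⊃ not countersign_permit); since O(not redact_dossier), deontic closure gives O(not countersign_permit).
Premise 7 is O(not audit_license ⊃ countersign_permit); contrapositively O(not countersign_permit ⊃ audit_license). Since O(not countersign_permit) holds, K gives O(audit_license).
So O(audit_license) holds — audit_license is obligatory. None of the other listed options is made obligatory by any chain of premises.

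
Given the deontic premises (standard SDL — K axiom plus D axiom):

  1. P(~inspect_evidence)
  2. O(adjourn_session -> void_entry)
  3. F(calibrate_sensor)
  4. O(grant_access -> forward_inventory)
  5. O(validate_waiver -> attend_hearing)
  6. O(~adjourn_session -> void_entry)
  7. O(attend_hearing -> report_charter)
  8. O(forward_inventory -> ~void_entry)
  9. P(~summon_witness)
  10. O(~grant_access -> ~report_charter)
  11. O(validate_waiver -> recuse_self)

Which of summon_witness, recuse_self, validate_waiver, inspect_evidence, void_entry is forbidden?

Premises 6 and 2 are O(~adjourn_session -> void_entry) and O(adjourn_session -> void_entry); every ideal world satisfies ~adjourn_session or adjourn_session, so in either case void_entry holds — hence O(void_entry).
Premise 8, O(forward_inventory -> ~void_entry), contraposes to O(void_entry -> ~forward_inventory); with O(void_entry) we get O(~forward_inventory).
The contrapositive of premise 4 (O(grant_access -> forward_inventory)) is O(~forward_inventory -> ~grant_access), and O(~forward_inventory) is already established, so O(~grant_access).
Premise 10 is O(~grant_access -> ~report_charter); since O(~grant_access), deontic closure gives O(~report_charter).
Premise 7, O(attend_hearing -> report_charter), contraposes to O(~report_charter -> ~attend_hearing); with O(~report_charter) we get O(~attend_hearing).
The contrapositive of premise 5 (O(validate_waiver -> attend_hearing)) is O(~attend_hearing -> ~validate_waiver), and O(~attend_hearing) is already established, so O(~validate_waiver).
So O(~validate_waiver) holds, i.e. validate_waiver is forbidden. None of the other listed options is forbidden under the premises.

validate_waiver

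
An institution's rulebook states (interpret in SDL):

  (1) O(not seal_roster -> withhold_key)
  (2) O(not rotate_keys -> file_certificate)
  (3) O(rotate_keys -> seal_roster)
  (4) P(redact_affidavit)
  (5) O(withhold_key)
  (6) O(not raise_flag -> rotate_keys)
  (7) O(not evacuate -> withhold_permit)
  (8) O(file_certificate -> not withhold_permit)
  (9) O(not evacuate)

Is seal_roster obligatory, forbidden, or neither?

Obligatory

Premise 9 states O(not evacuate) outright.
Applying K to premise 7 (O(not evacuate -> withhold_permit)) and O(not evacuate) yields O(withhold_permit).
Premise 8 is O(file_certificate -> not withhold_permit); contrapositively O(withhold_permit -> not file_certificate). Since O(withhold_permit) holds, K gives O(not file_certificate).
Premise 2, O(not rotate_keys -> file_certificate), contraposes to O(not file_certificate -> rotate_keys); with O(not file_certificate) we get O(rotate_keys).
From O(rotate_keys) and premise 3, O(rotate_keys -> seal_roster), we obtain O(seal_roster).
Premises 1, 4, 5, 6 do not contribute to this derivation.
Hence seal_roster is obligatory.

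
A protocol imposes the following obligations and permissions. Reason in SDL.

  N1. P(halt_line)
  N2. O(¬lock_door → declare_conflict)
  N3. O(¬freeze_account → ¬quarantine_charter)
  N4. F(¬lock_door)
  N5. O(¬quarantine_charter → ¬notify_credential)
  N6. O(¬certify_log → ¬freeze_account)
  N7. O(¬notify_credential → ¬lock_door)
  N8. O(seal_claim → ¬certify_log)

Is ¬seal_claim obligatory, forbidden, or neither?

Obligatory

Premise 4, F(¬lock_door), is equivalent to O(lock_door).
Premise 7, O(¬notify_credential → ¬lock_door), contraposes to O(lock_door → notify_credential); with O(lock_door) we get O(notify_credential).
Premise 5 is O(¬quarantine_charter → ¬notify_credential); contrapositively O(notify_credential → quarantine_charter). Since O(notify_credential) holds, K gives O(quarantine_charter).
Premise 3 is O(¬freeze_account → ¬quarantine_charter); contrapositively O(quarantine_charter → freeze_account). Since O(quarantine_charter) holds, K gives O(freeze_account).
The contrapositive of premise 6 (O(¬certify_log → ¬freeze_account)) is O(freeze_account → certify_log), and O(freeze_account) is already established, so O(certify_log).
The contrapositive of premise 8 (O(seal_claim → ¬certify_log)) is O(certify_log → ¬seal_claim), and O(certify_log) is already established, so O(¬seal_claim).
Premises 1, 2 do not contribute to this derivation.
Hence ¬seal_claim is obligatory.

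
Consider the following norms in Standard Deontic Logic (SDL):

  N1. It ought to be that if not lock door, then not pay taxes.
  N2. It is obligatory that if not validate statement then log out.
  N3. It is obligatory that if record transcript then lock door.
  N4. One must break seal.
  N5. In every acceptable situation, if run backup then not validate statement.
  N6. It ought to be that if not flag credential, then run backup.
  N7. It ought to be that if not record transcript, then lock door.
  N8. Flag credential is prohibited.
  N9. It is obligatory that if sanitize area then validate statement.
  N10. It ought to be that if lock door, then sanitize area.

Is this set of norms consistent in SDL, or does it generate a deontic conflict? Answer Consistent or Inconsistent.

By case analysis on ¬record_transcript: premise 7 gives O(¬record_transcript → lock_door) and premise 3 gives O(record_transcript → lock_door), so O(lock_door) either way.
With premise 10, O(lock_door → sanitize_area), the K-axiom yields O(sanitize_area).
Premise 9 is O(sanitize_area → validate_statement); since O(sanitize_area), deontic closure gives O(validate_statement).
Premise 5 is O(run_backup → ¬validate_statement); contrapositively O(validate_statement → ¬run_backup). Since O(validate_statement) holds, K gives O(¬run_backup).
Premise 6, O(¬flag_credential → run_backup), contraposes to O(¬run_backup → flag_credential); with O(¬run_backup) we get O(flag_credential).
Yet premise 8 is F(flag_credential), i.e. O(¬flag_credential).
We now have both O(flag_credential) and O(¬flag_credential) — flag_credential is simultaneously obligatory and forbidden, violating the D-axiom.

Inconsistent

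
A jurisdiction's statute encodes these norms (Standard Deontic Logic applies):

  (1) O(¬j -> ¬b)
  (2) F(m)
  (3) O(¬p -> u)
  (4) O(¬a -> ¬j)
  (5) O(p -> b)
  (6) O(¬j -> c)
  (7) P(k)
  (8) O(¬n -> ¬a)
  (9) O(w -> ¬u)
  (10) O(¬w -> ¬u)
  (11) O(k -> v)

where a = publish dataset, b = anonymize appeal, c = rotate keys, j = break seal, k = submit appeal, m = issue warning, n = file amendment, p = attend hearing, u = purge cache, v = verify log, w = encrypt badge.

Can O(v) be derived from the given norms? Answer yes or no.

Premise 11 is O(k -> v), but O(k) is not derivable from the premises (the permission P(k) asserts only ¬O(¬k), not O(k)), so it does not yield O(v).
No other premise forces O(v). An ideal world satisfying every premise can still have v false, so O(v) is not derivable.

No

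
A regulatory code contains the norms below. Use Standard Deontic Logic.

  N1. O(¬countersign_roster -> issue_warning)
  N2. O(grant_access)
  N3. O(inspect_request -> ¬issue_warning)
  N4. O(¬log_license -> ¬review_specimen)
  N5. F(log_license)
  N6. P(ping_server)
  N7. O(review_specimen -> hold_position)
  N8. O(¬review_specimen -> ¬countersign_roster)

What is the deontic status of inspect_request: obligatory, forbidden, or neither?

Forbidden

Premise 5 is F(log_license), i.e. O(¬log_license).
Premise 4 is O(¬log_license -> ¬review_specimen); since O(¬log_license), deontic closure gives O(¬review_specimen).
Premise 8 is O(¬review_specimen -> ¬countersign_roster); since O(¬review_specimen), deontic closure gives O(¬countersign_roster).
Premise 1 is O(¬countersign_roster -> issue_warning); since O(¬countersign_roster), deontic closure gives O(issue_warning).
The contrapositive of premise 3 (O(inspect_request -> ¬issue_warning)) is O(issue_warning -> ¬inspect_request), and O(issue_warning) is already established, so O(¬inspect_request).
Premises 2, 6, 7 do not contribute to this derivation.
Thus O(¬inspect_request), which is F(inspect_request): inspect_request is forbidden.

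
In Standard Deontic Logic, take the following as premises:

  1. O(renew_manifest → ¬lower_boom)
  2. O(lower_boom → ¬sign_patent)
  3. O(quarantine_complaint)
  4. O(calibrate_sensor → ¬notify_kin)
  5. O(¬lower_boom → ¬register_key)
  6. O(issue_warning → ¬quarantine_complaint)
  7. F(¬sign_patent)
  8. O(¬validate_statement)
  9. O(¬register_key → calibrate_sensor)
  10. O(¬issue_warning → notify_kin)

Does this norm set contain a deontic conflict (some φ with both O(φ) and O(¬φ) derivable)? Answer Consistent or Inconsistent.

Inconsistent

Premise 7, F(¬sign_patent), is equivalent to O(sign_patent).
Premise 2 is O(lower_boom → ¬sign_patent); contrapositively O(sign_patent → ¬lower_boom). Since O(sign_patent) holds, K gives O(¬lower_boom).
From O(¬lower_boom) and premise 5, O(¬lower_boom → ¬register_key), we obtain O(¬register_key).
Premise 9 is O(¬register_key → calibrate_sensor); since O(¬register_key), deontic closure gives O(calibrate_sensor).
Premise 4 is O(calibrate_sensor → ¬notify_kin); since O(calibrate_sensor), deontic closure gives O(¬notify_kin).
Premise 10, O(¬issue_warning → notify_kin), contraposes to O(¬notify_kin → issue_warning); with O(¬notify_kin) we get O(issue_warning).
Premise 6 is O(issue_warning → ¬quarantine_complaint); since O(issue_warning), deontic closure gives O(¬quarantine_complaint).
However, premise 3 gives O(quarantine_complaint).
We now have both O(¬quarantine_complaint) and O(quarantine_complaint) — quarantine_complaint is simultaneously obligatory and forbidden, violating the D-axiom.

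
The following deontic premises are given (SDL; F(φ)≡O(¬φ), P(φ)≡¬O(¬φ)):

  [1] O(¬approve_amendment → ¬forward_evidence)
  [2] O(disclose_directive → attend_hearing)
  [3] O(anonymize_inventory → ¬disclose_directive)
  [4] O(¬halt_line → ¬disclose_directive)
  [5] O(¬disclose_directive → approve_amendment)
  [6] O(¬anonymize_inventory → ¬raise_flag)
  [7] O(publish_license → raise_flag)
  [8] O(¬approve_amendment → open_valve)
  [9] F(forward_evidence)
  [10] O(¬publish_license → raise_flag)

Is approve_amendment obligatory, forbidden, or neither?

Obligatory

Premises 10 and 7 are O(¬publish_license → raise_flag) and O(publish_license → raise_flag); every ideal world satisfies ¬publish_license or publish_license, so in either case raise_flag holds — hence O(raise_flag).
The contrapositive of premise 6 (O(¬anonymize_inventory → ¬raise_flag)) is O(raise_flag → anonymize_inventory), and O(raise_flag) is already established, so O(anonymize_inventory).
Premise 3 is O(anonymize_inventory → ¬disclose_directive); since O(anonymize_inventory), deontic closure gives O(¬disclose_directive).
Premise 5 is O(¬disclose_directive → approve_amendment); since O(¬disclose_directive), deontic closure gives O(approve_amendment).
Premises 1, 2, 4, 8, 9 do not contribute to this derivation.
Hence approve_amendment is obligatory.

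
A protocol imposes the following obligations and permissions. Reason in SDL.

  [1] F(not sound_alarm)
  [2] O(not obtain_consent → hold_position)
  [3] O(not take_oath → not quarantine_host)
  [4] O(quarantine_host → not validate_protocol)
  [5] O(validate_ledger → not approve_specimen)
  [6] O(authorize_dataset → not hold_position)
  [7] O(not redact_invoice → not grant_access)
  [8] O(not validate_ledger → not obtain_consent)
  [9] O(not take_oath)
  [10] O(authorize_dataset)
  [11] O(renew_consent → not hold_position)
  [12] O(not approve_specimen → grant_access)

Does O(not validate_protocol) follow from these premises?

Premise 4 is O(quarantine_host → not validate_protocol), but O(quarantine_host) is not derivable from the premises, so it does not yield O(not validate_protocol).
No other premise forces O(not validate_protocol). An ideal world satisfying every premise can still have not validate_protocol false, so O(not validate_protocol) is not derivable.

No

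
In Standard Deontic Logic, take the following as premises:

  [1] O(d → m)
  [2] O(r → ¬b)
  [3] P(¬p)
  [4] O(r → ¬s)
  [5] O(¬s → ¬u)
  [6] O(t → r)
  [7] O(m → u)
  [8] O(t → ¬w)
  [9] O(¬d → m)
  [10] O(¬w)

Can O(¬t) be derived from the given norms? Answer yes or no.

By case analysis on d: premise 1 gives O(d → m) and premise 9 gives O(¬d → m), so O(m) either way.
From O(m) and premise 7, O(m → u), we obtain O(u).
Premise 5, O(¬s → ¬u), contraposes to O(u → s); with O(u) we get O(s).
Premise 4 is O(r → ¬s); contrapositively O(s → ¬r). Since O(s) holds, K gives O(¬r).
Premise 6, O(t → r), contraposes to O(¬r → ¬t); with O(¬r) we get O(¬t).
Premises 2, 3, 8, 10 do not contribute to this derivation.
So O(¬t) follows.

Yes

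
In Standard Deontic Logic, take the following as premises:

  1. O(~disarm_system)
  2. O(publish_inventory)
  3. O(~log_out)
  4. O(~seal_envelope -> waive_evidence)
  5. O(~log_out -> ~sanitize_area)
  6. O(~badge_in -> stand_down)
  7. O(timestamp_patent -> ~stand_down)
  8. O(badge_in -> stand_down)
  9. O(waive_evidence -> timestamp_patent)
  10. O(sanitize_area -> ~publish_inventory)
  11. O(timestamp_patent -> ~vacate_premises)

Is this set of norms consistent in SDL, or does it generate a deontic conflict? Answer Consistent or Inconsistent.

Consistent

Premise 10 is O(sanitize_area -> ~publish_inventory), but O(sanitize_area) is not derivable from the premises, so it does not yield O(~publish_inventory).
So O(~publish_inventory) is not derivable, and the apparent clash with O(publish_inventory) does not arise.
A world satisfying every obligation exists (e.g. badge_in=false, disarm_system=false, log_out=false, publish_inventory=true, sanitize_area=false, seal_envelope=true, stand_down=true, timestamp_patent=false, vacate_premises=false, waive_evidence=false); no atom is both obligatory and forbidden, so the set is consistent.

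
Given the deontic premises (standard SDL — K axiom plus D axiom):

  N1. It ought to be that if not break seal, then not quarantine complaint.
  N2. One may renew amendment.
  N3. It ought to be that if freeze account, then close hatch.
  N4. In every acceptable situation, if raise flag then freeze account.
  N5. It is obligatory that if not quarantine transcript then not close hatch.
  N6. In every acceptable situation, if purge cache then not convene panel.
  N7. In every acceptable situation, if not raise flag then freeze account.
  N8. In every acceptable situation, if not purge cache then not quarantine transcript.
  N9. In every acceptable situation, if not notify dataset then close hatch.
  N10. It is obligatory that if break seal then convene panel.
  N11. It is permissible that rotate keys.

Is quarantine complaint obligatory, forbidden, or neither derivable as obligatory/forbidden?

Premises 7 and 4 cover both cases: O(¬raise_flag → freeze_account) and O(raise_flag → freeze_account). Since ¬raise_flag ∨ raise_flag is a tautology, O(freeze_account) follows.
Premise 3 is O(freeze_account → close_hatch); since O(freeze_account), deontic closure gives O(close_hatch).
Premise 5, O(¬quarantine_transcript → ¬close_hatch), contraposes to O(close_hatch → quarantine_transcript); with O(close_hatch) we get O(quarantine_transcript).
The contrapositive of premise 8 (O(¬purge_cache → ¬quarantine_transcript)) is O(quarantine_transcript → purge_cache), and O(quarantine_transcript) is already established, so O(purge_cache).
With premise 6, O(purge_cache → ¬convene_panel), the K-axiom yields O(¬convene_panel).
Premise 10 is O(break_seal → convene_panel); contrapositively O(¬convene_panel → ¬break_seal). Since O(¬convene_panel) holds, K gives O(¬break_seal).
Applying K to premise 1 (O(¬break_seal → ¬quarantine_complaint)) and O(¬break_seal) yields O(¬quarantine_complaint).
Premises 2, 9, 11 do not contribute to this derivation.
Thus O(¬quarantine_complaint), which is F(quarantine_complaint): quarantine_complaint is forbidden.

Forbidden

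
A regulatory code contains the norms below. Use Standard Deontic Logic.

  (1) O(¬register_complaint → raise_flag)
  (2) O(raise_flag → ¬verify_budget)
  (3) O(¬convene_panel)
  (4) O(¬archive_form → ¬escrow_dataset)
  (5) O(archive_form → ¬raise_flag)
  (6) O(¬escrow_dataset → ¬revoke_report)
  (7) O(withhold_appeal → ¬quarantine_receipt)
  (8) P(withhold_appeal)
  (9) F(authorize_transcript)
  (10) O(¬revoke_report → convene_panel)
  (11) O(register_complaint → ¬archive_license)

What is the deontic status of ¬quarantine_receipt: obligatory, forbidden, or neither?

Neither

Premise 7 is O(withhold_appeal → ¬quarantine_receipt), but O(withhold_appeal) is not derivable from the premises (the permission P(withhold_appeal) asserts only ¬O(¬withhold_appeal), not O(withhold_appeal)), so it does not yield O(¬quarantine_receipt).
No premise or chain of K-axiom applications forces O(¬quarantine_receipt), and none forces O(quarantine_receipt). So ¬quarantine_receipt is neither obligatory nor forbidden under these norms.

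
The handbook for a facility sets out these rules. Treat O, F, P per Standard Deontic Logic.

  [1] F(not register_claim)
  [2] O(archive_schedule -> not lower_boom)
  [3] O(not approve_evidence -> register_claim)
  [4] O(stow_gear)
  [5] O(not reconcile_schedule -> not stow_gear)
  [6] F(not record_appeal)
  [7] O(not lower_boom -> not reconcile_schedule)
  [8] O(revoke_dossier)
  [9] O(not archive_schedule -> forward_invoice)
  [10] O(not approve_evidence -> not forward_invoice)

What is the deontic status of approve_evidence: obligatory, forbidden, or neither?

Obligatory

Premise 4 gives O(stow_gear).
Premise 5 is O(not reconcile_schedule -> not stow_gear); contrapositively O(stow_gear -> reconcile_schedule). Since O(stow_gear) holds, K gives O(reconcile_schedule).
The contrapositive of premise 7 (O(not lower_boom -> not reconcile_schedule)) is O(reconcile_schedule -> lower_boom), and O(reconcile_schedule) is already established, so O(lower_boom).
Premise 2 is O(archive_schedule -> not lower_boom); contrapositively O(lower_boom -> not archive_schedule). Since O(lower_boom) holds, K gives O(not archive_schedule).
From O(not archive_schedule) and premise 9, O(not archive_schedule -> forward_invoice), we obtain O(forward_invoice).
Premise 10 is O(not approve_evidence -> not forward_invoice); contrapositively O(forward_invoice -> approve_evidence). Since O(forward_invoice) holds, K gives O(approve_evidence).
Premises 1, 3, 6, 8 do not contribute to this derivation.
Hence approve_evidence is obligatory.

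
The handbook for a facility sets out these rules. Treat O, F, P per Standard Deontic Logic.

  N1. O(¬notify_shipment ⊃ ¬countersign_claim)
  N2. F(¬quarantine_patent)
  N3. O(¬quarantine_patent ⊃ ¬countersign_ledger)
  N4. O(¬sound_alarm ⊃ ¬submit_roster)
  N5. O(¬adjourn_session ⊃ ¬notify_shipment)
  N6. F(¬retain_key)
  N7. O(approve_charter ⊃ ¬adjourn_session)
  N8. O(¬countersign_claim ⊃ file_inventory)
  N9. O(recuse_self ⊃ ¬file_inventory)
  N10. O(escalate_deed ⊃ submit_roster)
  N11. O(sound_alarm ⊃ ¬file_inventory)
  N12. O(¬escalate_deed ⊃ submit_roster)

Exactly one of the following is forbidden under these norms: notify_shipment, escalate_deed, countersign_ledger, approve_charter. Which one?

By case analysis on escalate_deed: premise 10 gives O(escalate_deed ⊃ submit_roster) and premise 12 gives O(¬escalate_deed ⊃ submit_roster), so O(submit_roster) either way.
Premise 4 is O(¬sound_alarm ⊃ ¬submit_roster); contrapositively O(submit_roster ⊃ sound_alarm). Since O(submit_roster) holds, K gives O(sound_alarm).
Premise 11 is O(sound_alarm ⊃ ¬file_inventory); since O(sound_alarm), deontic closure gives O(¬file_inventory).
Premise 8, O(¬countersign_claim ⊃ file_inventory), contraposes to O(¬file_inventory ⊃ countersign_claim); with O(¬file_inventory) we get O(countersign_claim).
Premise 1 is O(¬notify_shipment ⊃ ¬countersign_claim); contrapositively O(countersign_claim ⊃ notify_shipment). Since O(countersign_claim) holds, K gives O(notify_shipment).
The contrapositive of premise 5 (O(¬adjourn_session ⊃ ¬notify_shipment)) is O(notify_shipment ⊃ adjourn_session), and O(notify_shipment) is already established, so O(adjourn_session).
The contrapositive of premise 7 (O(approve_charter ⊃ ¬adjourn_session)) is O(adjourn_session ⊃ ¬approve_charter), and O(adjourn_session) is already established, so O(¬approve_charter).
So O(¬approve_charter) holds, i.e. approve_charter is forbidden. None of the other listed options is forbidden under the premises.

approve_charter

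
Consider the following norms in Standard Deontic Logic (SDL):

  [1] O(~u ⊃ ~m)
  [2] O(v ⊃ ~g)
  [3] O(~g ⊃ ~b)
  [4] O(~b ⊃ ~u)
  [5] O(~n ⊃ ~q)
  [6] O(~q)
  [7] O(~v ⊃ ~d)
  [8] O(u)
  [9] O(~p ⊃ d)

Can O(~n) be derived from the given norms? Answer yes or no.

No

Premise 5 is O(~n ⊃ ~q); even if O(~q) held, inferring O(~n) would be affirming the consequent — invalid.
No other premise forces O(~n). An ideal world satisfying every premise can still have ~n false, so O(~n) is not derivable.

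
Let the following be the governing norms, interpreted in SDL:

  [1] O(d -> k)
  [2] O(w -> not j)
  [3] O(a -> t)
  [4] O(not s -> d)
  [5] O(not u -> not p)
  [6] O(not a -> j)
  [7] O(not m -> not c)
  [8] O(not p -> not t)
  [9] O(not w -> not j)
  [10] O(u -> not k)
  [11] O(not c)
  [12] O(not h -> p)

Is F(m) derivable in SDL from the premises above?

Premise 7 is O(not m -> not c); even if O(not c) held, inferring O(not m) would be affirming the consequent — invalid.
No other premise forces O(not m). An ideal world satisfying every premise can still have m true, so F(m) is not derivable.

No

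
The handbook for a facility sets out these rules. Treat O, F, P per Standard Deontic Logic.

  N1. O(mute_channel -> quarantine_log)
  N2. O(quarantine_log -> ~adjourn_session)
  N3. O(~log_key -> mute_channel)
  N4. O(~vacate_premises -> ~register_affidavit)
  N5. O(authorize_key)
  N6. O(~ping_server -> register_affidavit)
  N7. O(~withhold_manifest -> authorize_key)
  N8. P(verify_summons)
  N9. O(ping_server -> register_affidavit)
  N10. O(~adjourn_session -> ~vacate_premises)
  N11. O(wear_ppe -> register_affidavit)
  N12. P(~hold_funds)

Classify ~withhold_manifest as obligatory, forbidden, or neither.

Neither

Premise 7 is O(~withhold_manifest -> authorize_key); even if O(authorize_key) held, inferring O(~withhold_manifest) would be affirming the consequent — invalid.
No premise or chain of K-axiom applications forces O(~withhold_manifest), and none forces O(withhold_manifest). So ~withhold_manifest is neither obligatory nor forbidden under these norms.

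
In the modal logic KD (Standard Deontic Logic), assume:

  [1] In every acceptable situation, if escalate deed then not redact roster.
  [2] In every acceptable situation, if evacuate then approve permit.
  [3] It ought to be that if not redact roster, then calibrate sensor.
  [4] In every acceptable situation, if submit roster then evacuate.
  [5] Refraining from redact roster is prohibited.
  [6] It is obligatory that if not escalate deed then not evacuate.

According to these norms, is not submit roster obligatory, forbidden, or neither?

Obligatory

F(¬redact_roster) at premise 5 means O(redact_roster).
Premise 1, O(escalate_deed → ¬redact_roster), contraposes to O(redact_roster → ¬escalate_deed); with O(redact_roster) we get O(¬escalate_deed).
From O(¬escalate_deed) and premise 6, O(¬escalate_deed → ¬evacuate), we obtain O(¬evacuate).
The contrapositive of premise 4 (O(submit_roster → evacuate)) is O(¬evacuate → ¬submit_roster), and O(¬evacuate) is already established, so O(¬submit_roster).
Premises 2, 3 do not contribute to this derivation.
Hence ¬submit_roster is obligatory.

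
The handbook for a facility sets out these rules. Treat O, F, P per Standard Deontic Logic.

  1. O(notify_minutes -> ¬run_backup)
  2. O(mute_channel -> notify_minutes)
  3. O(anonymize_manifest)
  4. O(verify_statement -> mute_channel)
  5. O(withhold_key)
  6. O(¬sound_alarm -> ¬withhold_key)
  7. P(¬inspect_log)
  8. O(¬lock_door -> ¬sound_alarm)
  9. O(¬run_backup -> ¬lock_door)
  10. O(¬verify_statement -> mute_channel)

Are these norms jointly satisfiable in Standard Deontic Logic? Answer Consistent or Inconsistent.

Inconsistent

By case analysis on verify_statement: premise 4 gives O(verify_statement -> mute_channel) and premise 10 gives O(¬verify_statement -> mute_channel), so O(mute_channel) either way.
From O(mute_channel) and premise 2, O(mute_channel -> notify_minutes), we obtain O(notify_minutes).
Applying K to premise 1 (O(notify_minutes -> ¬run_backup)) and O(notify_minutes) yields O(¬run_backup).
From O(¬run_backup) and premise 9, O(¬run_backup -> ¬lock_door), we obtain O(¬lock_door).
Premise 8 is O(¬lock_door -> ¬sound_alarm); since O(¬lock_door), deontic closure gives O(¬sound_alarm).
Premise 6 is O(¬sound_alarm -> ¬withhold_key); since O(¬sound_alarm), deontic closure gives O(¬withhold_key).
However, premise 5 gives O(withhold_key).
We now have both O(¬withhold_key) and O(withhold_key) — withhold_key is simultaneously obligatory and forbidden, violating the D-axiom.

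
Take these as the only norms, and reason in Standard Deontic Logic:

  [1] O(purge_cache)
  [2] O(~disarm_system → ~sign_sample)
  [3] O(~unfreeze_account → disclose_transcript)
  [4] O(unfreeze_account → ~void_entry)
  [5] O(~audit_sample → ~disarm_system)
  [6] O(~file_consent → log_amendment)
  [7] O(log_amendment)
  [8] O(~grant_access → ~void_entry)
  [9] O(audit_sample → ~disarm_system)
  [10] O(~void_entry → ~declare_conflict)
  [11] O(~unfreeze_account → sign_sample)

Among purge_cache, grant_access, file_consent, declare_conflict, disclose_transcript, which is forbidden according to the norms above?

Premises 5 and 9 are O(~audit_sample → ~disarm_system) and O(audit_sample → ~disarm_system); every ideal world satisfies ~audit_sample or audit_sample, so in either case ~disarm_system holds — hence O(~disarm_system).
From O(~disarm_system) and premise 2, O(~disarm_system → ~sign_sample), we obtain O(~sign_sample).
Premise 11 is O(~unfreeze_account → sign_sample); contrapositively O(~sign_sample → unfreeze_account). Since O(~sign_sample) holds, K gives O(unfreeze_account).
Premise 4 is O(unfreeze_account → ~void_entry); since O(unfreeze_account), deontic closure gives O(~void_entry).
Applying K to premise 10 (O(~void_entry → ~declare_conflict)) and O(~void_entry) yields O(~declare_conflict).
So O(~declare_conflict) holds, i.e. declare_conflict is forbidden. None of the other listed options is forbidden under the premises.

declare_conflict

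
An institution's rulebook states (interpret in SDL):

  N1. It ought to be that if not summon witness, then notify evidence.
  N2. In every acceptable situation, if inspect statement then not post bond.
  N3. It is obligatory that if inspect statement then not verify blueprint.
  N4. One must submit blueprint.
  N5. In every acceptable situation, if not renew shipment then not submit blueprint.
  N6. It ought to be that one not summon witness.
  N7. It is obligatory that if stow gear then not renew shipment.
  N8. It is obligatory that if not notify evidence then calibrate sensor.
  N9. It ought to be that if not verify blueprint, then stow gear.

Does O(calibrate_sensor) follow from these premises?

No

Premise 8 is O(¬notify_evidence → calibrate_sensor), but O(¬notify_evidence) is not derivable from the premises, so it does not yield O(calibrate_sensor).
No other premise forces O(calibrate_sensor). An ideal world satisfying every premise can still have calibrate_sensor false, so O(calibrate_sensor) is not derivable.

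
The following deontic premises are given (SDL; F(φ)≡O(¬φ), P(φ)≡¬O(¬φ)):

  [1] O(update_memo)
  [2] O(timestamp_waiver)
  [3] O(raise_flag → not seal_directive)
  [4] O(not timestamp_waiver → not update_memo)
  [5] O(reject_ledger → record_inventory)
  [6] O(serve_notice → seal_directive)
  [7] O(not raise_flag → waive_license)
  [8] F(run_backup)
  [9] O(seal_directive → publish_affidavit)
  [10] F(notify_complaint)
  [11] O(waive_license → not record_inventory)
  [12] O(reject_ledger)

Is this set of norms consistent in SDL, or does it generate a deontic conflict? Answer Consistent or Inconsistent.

Consistent

Premise 4 is O(not timestamp_waiver → not update_memo), but O(not timestamp_waiver) is not derivable from the premises, so it does not yield O(not update_memo).
So O(not update_memo) is not derivable, and the apparent clash with O(update_memo) does not arise.
A world satisfying every obligation exists (e.g. notify_complaint=false, publish_affidavit=false, raise_flag=true, record_inventory=true, reject_ledger=true, run_backup=false, seal_directive=false, serve_notice=false, timestamp_waiver=true, update_memo=true, waive_license=false); no atom is both obligatory and forbidden, so the set is consistent.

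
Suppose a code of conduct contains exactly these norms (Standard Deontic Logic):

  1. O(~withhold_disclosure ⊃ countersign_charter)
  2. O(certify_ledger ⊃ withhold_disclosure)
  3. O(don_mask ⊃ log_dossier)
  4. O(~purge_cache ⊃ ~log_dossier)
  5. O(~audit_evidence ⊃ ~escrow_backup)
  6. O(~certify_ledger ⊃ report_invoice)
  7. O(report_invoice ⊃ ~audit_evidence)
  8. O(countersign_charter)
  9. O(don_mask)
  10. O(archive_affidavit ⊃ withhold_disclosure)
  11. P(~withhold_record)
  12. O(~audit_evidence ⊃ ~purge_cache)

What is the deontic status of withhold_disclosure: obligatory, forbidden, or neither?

Obligatory

Premise 9 gives O(don_mask).
From O(don_mask) and premise 3, O(don_mask ⊃ log_dossier), we obtain O(log_dossier).
Premise 4, O(~purge_cache ⊃ ~log_dossier), contraposes to O(log_dossier ⊃ purge_cache); with O(log_dossier) we get O(purge_cache).
The contrapositive of premise 12 (O(~audit_evidence ⊃ ~purge_cache)) is O(purge_cache ⊃ audit_evidence), and O(purge_cache) is already established, so O(audit_evidence).
The contrapositive of premise 7 (O(report_invoice ⊃ ~audit_evidence)) is O(audit_evidence ⊃ ~report_invoice), and O(audit_evidence) is already established, so O(~report_invoice).
Premise 6, O(~certify_ledger ⊃ report_invoice), contraposes to O(~report_invoice ⊃ certify_ledger); with O(~report_invoice) we get O(certify_ledger).
Applying K to premise 2 (O(certify_ledger ⊃ withhold_disclosure)) and O(certify_ledger) yields O(withhold_disclosure).
Premises 1, 5, 8, 10, 11 do not contribute to this derivation.
Hence withhold_disclosure is obligatory.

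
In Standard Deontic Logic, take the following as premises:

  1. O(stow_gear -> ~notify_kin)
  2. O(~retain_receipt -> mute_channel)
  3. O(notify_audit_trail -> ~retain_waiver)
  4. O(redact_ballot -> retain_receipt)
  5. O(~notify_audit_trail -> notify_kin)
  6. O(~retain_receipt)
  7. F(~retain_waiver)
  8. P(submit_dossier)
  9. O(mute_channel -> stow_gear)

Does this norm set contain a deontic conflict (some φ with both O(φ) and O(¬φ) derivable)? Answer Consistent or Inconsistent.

Inconsistent

Premise 7, F(~retain_waiver), is equivalent to O(retain_waiver).
The contrapositive of premise 3 (O(notify_audit_trail -> ~retain_waiver)) is O(retain_waiver -> ~notify_audit_trail), and O(retain_waiver) is already established, so O(~notify_audit_trail).
Premise 5 is O(~notify_audit_trail -> notify_kin); since O(~notify_audit_trail), deontic closure gives O(notify_kin).
The contrapositive of premise 1 (O(stow_gear -> ~notify_kin)) is O(notify_kin -> ~stow_gear), and O(notify_kin) is already established, so O(~stow_gear).
The contrapositive of premise 9 (O(mute_channel -> stow_gear)) is O(~stow_gear -> ~mute_channel), and O(~stow_gear) is already established, so O(~mute_channel).
The contrapositive of premise 2 (O(~retain_receipt -> mute_channel)) is O(~mute_channel -> retain_receipt), and O(~mute_channel) is already established, so O(retain_receipt).
Yet premise 6 states O(~retain_receipt).
We now have both O(retain_receipt) and O(~retain_receipt) — retain_receipt is simultaneously obligatory and forbidden, violating the D-axiom.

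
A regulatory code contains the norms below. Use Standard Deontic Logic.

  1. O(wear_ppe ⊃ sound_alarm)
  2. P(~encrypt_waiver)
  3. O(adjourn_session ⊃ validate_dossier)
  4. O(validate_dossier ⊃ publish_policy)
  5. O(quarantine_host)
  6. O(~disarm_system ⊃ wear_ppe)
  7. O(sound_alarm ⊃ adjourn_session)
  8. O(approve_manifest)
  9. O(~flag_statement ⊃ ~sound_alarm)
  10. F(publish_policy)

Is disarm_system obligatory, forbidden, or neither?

Premise 10 is F(publish_policy), i.e. O(~publish_policy).
Premise 4, O(validate_dossier ⊃ publish_policy), contraposes to O(~publish_policy ⊃ ~validate_dossier); with O(~publish_policy) we get O(~validate_dossier).
The contrapositive of premise 3 (O(adjourn_session ⊃ validate_dossier)) is O(~validate_dossier ⊃ ~adjourn_session), and O(~validate_dossier) is already established, so O(~adjourn_session).
Premise 7, O(sound_alarm ⊃ adjourn_session), contraposes to O(~adjourn_session ⊃ ~sound_alarm); with O(~adjourn_session) we get O(~sound_alarm).
The contrapositive of premise 1 (O(wear_ppe ⊃ sound_alarm)) is O(~sound_alarm ⊃ ~wear_ppe), and O(~sound_alarm) is already established, so O(~wear_ppe).
Premise 6, O(~disarm_system ⊃ wear_ppe), contraposes to O(~wear_ppe ⊃ disarm_system); with O(~wear_ppe) we get O(disarm_system).
Premises 2, 5, 8, 9 do not contribute to this derivation.
Hence disarm_system is obligatory.

Obligatory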